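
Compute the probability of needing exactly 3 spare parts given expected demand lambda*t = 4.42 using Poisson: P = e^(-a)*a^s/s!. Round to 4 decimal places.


a = 4.42, s = 3
e^(-a) = e^(-4.42) = 0.012
a^s = 4.42^3 = 86.3509
s! = 6
P = 0.012 * 86.3509 / 6
P = 0.1732

0.1732


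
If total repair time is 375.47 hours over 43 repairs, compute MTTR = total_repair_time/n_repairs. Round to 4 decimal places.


total_repair_time = 375.47
n_repairs = 43
MTTR = 375.47 / 43
MTTR = 8.7319

8.7319


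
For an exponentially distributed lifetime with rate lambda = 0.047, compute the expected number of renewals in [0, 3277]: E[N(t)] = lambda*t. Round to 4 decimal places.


lambda = 0.047
t = 3277
E[N(t)] = lambda * t
E[N(t)] = 0.047 * 3277
E[N(t)] = 154.019

154.019


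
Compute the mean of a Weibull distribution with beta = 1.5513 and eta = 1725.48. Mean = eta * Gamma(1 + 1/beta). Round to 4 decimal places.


beta = 1.5513, eta = 1725.48
1/beta = 0.6446
1 + 1/beta = 1.6446
Gamma(1.6446) = 0.8993
Mean = 1725.48 * 0.8993
Mean = 1551.7482

1551.7482


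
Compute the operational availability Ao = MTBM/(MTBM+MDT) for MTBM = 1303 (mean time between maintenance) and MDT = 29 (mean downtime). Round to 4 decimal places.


MTBM = 1303
MDT = 29
MTBM + MDT = 1332
Ao = 1303 / 1332
Ao = 0.9782

0.9782


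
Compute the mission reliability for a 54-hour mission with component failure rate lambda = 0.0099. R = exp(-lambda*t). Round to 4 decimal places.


lambda = 0.0099
mission_time = 54
lambda * t = 0.0099 * 54 = 0.5346
R = exp(-0.5346)
R = 0.5859

0.5859


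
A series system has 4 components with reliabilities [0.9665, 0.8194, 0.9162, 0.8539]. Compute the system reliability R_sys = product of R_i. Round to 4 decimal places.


Components: [0.9665, 0.8194, 0.9162, 0.8539]
After component 1 (R=0.9665): product = 0.9665
After component 2 (R=0.8194): product = 0.792
After component 3 (R=0.9162): product = 0.7256
After component 4 (R=0.8539): product = 0.6196
R_sys = 0.6196

0.6196


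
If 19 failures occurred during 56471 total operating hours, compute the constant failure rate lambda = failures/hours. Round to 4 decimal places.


failures = 19
total_hours = 56471
lambda = 19 / 56471
lambda = 0.0003

0.0003


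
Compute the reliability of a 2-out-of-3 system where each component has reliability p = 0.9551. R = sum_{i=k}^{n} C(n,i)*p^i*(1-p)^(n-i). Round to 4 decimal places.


k = 2, n = 3, p = 0.9551
i=2: C(3,2)=3 * 0.9551^2 * 0.0449^1 = 0.1229
i=3: C(3,3)=1 * 0.9551^3 * 0.0449^0 = 0.8713
R = sum of terms = 0.9941

0.9941


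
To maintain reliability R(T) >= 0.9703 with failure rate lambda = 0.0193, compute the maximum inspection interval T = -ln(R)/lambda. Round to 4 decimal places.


R_target = 0.9703
lambda = 0.0193
-ln(0.9703) = 0.0301
T = 0.0301 / 0.0193
T = 1.5622

1.5622


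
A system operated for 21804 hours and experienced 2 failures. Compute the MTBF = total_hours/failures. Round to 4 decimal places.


total_hours = 21804
failures = 2
MTBF = 21804 / 2
MTBF = 10902.0

10902.0


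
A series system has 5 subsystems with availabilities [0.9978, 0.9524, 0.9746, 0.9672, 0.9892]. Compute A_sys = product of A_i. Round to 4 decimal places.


Subsystems: [0.9978, 0.9524, 0.9746, 0.9672, 0.9892]
After subsystem 1 (A=0.9978): product = 0.9978
After subsystem 2 (A=0.9524): product = 0.9503
After subsystem 3 (A=0.9746): product = 0.9262
After subsystem 4 (A=0.9672): product = 0.8958
After subsystem 5 (A=0.9892): product = 0.8861
A_sys = 0.8861

0.8861


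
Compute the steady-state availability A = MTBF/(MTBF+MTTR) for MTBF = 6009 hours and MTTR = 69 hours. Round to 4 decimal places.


MTBF = 6009
MTTR = 69
MTBF + MTTR = 6078
A = 6009 / 6078
A = 0.9886

0.9886


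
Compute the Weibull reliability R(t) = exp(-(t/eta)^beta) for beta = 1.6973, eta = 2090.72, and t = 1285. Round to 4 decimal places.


beta = 1.6973, eta = 2090.72, t = 1285
t/eta = 1285 / 2090.72 = 0.6146
(t/eta)^beta = 0.6146^1.6973 = 0.4377
R(t) = exp(-0.4377)
R(t) = 0.6455

0.6455


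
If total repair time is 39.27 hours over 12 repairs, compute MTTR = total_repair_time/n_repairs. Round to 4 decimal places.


total_repair_time = 39.27
n_repairs = 12
MTTR = 39.27 / 12
MTTR = 3.2725

3.2725


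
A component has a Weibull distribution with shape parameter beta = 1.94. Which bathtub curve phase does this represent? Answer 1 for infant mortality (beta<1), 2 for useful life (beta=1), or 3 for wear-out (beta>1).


beta = 1.94
Compare beta to 1:
beta < 1 => infant mortality (phase 1)
beta = 1 => useful life (phase 2)
beta > 1 => wear-out (phase 3)
Since beta = 1.94, this is wear-out (increasing failure rate)
Phase = 3

3


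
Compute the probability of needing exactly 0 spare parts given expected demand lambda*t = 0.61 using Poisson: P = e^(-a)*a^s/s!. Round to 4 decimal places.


a = 0.61, s = 0
e^(-a) = e^(-0.61) = 0.5434
a^s = 0.61^0 = 1.0
s! = 1
P = 0.5434 * 1.0 / 1
P = 0.5434

0.5434


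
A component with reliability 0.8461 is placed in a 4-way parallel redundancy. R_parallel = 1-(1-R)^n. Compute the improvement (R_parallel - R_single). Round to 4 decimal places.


R_single = 0.8461, n = 4
1 - R_single = 0.1539
(1 - R_single)^n = 0.1539^4 = 0.0006
R_parallel = 1 - 0.0006 = 0.9994
Improvement = 0.9994 - 0.8461
Improvement = 0.1533

0.1533


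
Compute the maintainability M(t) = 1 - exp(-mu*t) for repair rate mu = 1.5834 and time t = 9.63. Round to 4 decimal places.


mu = 1.5834, t = 9.63
mu * t = 1.5834 * 9.63 = 15.2481
exp(-15.2481) = 0.0
M(t) = 1 - 0.0
M(t) = 1.0

1.0


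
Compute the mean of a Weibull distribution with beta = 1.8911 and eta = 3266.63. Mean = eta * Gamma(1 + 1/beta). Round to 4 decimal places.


beta = 1.8911, eta = 3266.63
1/beta = 0.5288
1 + 1/beta = 1.5288
Gamma(1.5288) = 0.8875
Mean = 3266.63 * 0.8875
Mean = 2899.1324

2899.1324


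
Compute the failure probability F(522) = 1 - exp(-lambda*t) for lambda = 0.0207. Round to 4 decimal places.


lambda = 0.0207, t = 522
lambda * t = 10.8054
exp(-10.8054) = 0.0
F(t) = 1 - 0.0
F(t) = 1.0

1.0


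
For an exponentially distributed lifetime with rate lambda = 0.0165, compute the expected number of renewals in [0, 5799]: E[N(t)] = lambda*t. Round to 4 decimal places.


lambda = 0.0165
t = 5799
E[N(t)] = lambda * t
E[N(t)] = 0.0165 * 5799
E[N(t)] = 95.6835

95.6835


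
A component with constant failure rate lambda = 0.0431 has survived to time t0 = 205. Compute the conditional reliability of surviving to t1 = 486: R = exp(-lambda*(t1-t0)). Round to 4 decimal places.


lambda = 0.0431
t0 = 205, t1 = 486
t1 - t0 = 281
lambda * (t1-t0) = 0.0431 * 281 = 12.1111
R = exp(-12.1111)
R = 0.0

0.0


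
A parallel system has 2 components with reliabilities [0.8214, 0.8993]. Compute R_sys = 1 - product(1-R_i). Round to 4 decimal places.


Components: [0.8214, 0.8993]
(1 - 0.8214) = 0.1786, running product = 0.1786
(1 - 0.8993) = 0.1007, running product = 0.018
Product of (1-R_i) = 0.018
R_sys = 1 - 0.018 = 0.982

0.982


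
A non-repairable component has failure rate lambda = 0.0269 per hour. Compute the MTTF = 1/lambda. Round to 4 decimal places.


lambda = 0.0269
MTTF = 1 / 0.0269
MTTF = 37.1747

37.1747


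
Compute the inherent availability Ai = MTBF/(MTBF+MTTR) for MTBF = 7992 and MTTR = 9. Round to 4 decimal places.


MTBF = 7992
MTTR = 9
MTBF + MTTR = 8001
Ai = 7992 / 8001
Ai = 0.9989

0.9989


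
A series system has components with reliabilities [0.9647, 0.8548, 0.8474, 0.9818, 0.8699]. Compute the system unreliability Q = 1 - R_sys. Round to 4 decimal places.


Components: [0.9647, 0.8548, 0.8474, 0.9818, 0.8699]
After component 1: product = 0.9647
After component 2: product = 0.8246
After component 3: product = 0.6988
After component 4: product = 0.6861
After component 5: product = 0.5968
R_sys = 0.5968
Q = 1 - 0.5968 = 0.4032

0.4032


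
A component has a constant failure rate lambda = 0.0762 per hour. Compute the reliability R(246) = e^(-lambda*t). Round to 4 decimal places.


lambda = 0.0762
t = 246
lambda * t = 18.7452
R(t) = e^(-18.7452)
R(t) = 0.0

0.0


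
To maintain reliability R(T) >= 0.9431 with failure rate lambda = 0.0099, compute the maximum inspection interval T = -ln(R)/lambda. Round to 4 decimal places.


R_target = 0.9431
lambda = 0.0099
-ln(0.9431) = 0.0586
T = 0.0586 / 0.0099
T = 5.9175

5.9175


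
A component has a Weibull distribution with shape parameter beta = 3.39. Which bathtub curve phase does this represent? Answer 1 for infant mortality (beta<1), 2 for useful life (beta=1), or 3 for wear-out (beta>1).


beta = 3.39
Compare beta to 1:
beta < 1 => infant mortality (phase 1)
beta = 1 => useful life (phase 2)
beta > 1 => wear-out (phase 3)
Since beta = 3.39, this is wear-out (increasing failure rate)
Phase = 3

3


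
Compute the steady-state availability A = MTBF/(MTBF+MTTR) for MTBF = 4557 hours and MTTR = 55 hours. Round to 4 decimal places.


MTBF = 4557
MTTR = 55
MTBF + MTTR = 4612
A = 4557 / 4612
A = 0.9881

0.9881


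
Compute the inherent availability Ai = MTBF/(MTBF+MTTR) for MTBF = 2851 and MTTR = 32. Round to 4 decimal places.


MTBF = 2851
MTTR = 32
MTBF + MTTR = 2883
Ai = 2851 / 2883
Ai = 0.9889

0.9889


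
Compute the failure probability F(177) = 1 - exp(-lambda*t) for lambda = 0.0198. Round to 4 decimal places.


lambda = 0.0198, t = 177
lambda * t = 3.5046
exp(-3.5046) = 0.0301
F(t) = 1 - 0.0301
F(t) = 0.9699

0.9699


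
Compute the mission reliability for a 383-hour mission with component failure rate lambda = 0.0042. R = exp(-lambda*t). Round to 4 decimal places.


lambda = 0.0042
mission_time = 383
lambda * t = 0.0042 * 383 = 1.6086
R = exp(-1.6086)
R = 0.2002

0.2002


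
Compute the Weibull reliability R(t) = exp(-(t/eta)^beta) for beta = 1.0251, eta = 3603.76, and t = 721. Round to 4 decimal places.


beta = 1.0251, eta = 3603.76, t = 721
t/eta = 721 / 3603.76 = 0.2001
(t/eta)^beta = 0.2001^1.0251 = 0.1921
R(t) = exp(-0.1921)
R(t) = 0.8252

0.8252


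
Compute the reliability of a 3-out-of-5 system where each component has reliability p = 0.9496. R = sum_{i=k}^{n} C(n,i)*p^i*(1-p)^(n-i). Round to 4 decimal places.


k = 3, n = 5, p = 0.9496
i=3: C(5,3)=10 * 0.9496^3 * 0.0504^2 = 0.0218
i=4: C(5,4)=5 * 0.9496^4 * 0.0504^1 = 0.2049
i=5: C(5,5)=1 * 0.9496^5 * 0.0504^0 = 0.7722
R = sum of terms = 0.9988

0.9988


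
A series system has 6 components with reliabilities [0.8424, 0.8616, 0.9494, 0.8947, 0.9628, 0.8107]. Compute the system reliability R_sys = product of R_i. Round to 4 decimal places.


Components: [0.8424, 0.8616, 0.9494, 0.8947, 0.9628, 0.8107]
After component 1 (R=0.8424): product = 0.8424
After component 2 (R=0.8616): product = 0.7258
After component 3 (R=0.9494): product = 0.6891
After component 4 (R=0.8947): product = 0.6165
After component 5 (R=0.9628): product = 0.5936
After component 6 (R=0.8107): product = 0.4812
R_sys = 0.4812

0.4812


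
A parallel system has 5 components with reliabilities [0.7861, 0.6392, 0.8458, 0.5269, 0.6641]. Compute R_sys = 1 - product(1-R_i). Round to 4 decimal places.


Components: [0.7861, 0.6392, 0.8458, 0.5269, 0.6641]
(1 - 0.7861) = 0.2139, running product = 0.2139
(1 - 0.6392) = 0.3608, running product = 0.0772
(1 - 0.8458) = 0.1542, running product = 0.0119
(1 - 0.5269) = 0.4731, running product = 0.0056
(1 - 0.6641) = 0.3359, running product = 0.0019
Product of (1-R_i) = 0.0019
R_sys = 1 - 0.0019 = 0.9981

0.9981


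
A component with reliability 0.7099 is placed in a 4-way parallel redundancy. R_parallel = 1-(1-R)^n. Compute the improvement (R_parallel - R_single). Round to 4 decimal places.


R_single = 0.7099, n = 4
1 - R_single = 0.2901
(1 - R_single)^n = 0.2901^4 = 0.0071
R_parallel = 1 - 0.0071 = 0.9929
Improvement = 0.9929 - 0.7099
Improvement = 0.283

0.283


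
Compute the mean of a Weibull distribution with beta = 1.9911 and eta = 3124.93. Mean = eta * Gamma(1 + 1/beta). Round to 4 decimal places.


beta = 1.9911, eta = 3124.93
1/beta = 0.5022
1 + 1/beta = 1.5022
Gamma(1.5022) = 0.8863
Mean = 3124.93 * 0.8863
Mean = 2769.6294

2769.6294


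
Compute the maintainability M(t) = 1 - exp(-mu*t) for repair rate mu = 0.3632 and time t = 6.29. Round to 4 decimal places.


mu = 0.3632, t = 6.29
mu * t = 0.3632 * 6.29 = 2.2845
exp(-2.2845) = 0.1018
M(t) = 1 - 0.1018
M(t) = 0.8982

0.8982


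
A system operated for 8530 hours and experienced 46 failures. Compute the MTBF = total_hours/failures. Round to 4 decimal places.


total_hours = 8530
failures = 46
MTBF = 8530 / 46
MTBF = 185.4348

185.4348


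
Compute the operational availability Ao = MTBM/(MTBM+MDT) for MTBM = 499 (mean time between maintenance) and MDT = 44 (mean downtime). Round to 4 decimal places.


MTBM = 499
MDT = 44
MTBM + MDT = 543
Ao = 499 / 543
Ao = 0.919

0.919


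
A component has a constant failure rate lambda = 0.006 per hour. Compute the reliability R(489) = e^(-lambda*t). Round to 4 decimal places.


lambda = 0.006
t = 489
lambda * t = 2.934
R(t) = e^(-2.934)
R(t) = 0.0532

0.0532


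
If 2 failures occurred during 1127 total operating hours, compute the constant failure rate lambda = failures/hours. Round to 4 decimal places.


failures = 2
total_hours = 1127
lambda = 2 / 1127
lambda = 0.0018

0.0018


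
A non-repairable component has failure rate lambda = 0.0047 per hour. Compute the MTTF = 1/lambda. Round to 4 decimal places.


lambda = 0.0047
MTTF = 1 / 0.0047
MTTF = 212.766

212.766


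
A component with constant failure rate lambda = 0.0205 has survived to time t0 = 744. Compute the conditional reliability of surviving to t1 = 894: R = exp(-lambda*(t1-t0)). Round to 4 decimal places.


lambda = 0.0205
t0 = 744, t1 = 894
t1 - t0 = 150
lambda * (t1-t0) = 0.0205 * 150 = 3.075
R = exp(-3.075)
R = 0.0462

0.0462


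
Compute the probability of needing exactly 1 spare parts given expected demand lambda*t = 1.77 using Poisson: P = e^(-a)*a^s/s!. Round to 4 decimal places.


a = 1.77, s = 1
e^(-a) = e^(-1.77) = 0.1703
a^s = 1.77^1 = 1.77
s! = 1
P = 0.1703 * 1.77 / 1
P = 0.3015

0.3015


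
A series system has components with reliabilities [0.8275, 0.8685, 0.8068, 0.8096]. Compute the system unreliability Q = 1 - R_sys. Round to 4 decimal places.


Components: [0.8275, 0.8685, 0.8068, 0.8096]
After component 1: product = 0.8275
After component 2: product = 0.7187
After component 3: product = 0.5798
After component 4: product = 0.4694
R_sys = 0.4694
Q = 1 - 0.4694 = 0.5306

0.5306


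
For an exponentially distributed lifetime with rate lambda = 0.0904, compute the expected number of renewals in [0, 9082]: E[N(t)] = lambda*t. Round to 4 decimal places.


lambda = 0.0904
t = 9082
E[N(t)] = lambda * t
E[N(t)] = 0.0904 * 9082
E[N(t)] = 821.0128

821.0128


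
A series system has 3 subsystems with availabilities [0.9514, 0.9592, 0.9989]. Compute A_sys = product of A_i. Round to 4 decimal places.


Subsystems: [0.9514, 0.9592, 0.9989]
After subsystem 1 (A=0.9514): product = 0.9514
After subsystem 2 (A=0.9592): product = 0.9126
After subsystem 3 (A=0.9989): product = 0.9116
A_sys = 0.9116

0.9116


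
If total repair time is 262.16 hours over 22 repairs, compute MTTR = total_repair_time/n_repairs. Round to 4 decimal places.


total_repair_time = 262.16
n_repairs = 22
MTTR = 262.16 / 22
MTTR = 11.9164

11.9164


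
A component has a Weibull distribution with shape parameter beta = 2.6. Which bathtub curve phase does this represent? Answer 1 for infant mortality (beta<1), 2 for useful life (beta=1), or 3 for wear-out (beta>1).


beta = 2.6
Compare beta to 1:
beta < 1 => infant mortality (phase 1)
beta = 1 => useful life (phase 2)
beta > 1 => wear-out (phase 3)
Since beta = 2.6, this is wear-out (increasing failure rate)
Phase = 3

3


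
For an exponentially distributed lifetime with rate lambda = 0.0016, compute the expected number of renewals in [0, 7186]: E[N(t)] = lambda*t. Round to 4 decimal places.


lambda = 0.0016
t = 7186
E[N(t)] = lambda * t
E[N(t)] = 0.0016 * 7186
E[N(t)] = 11.4976

11.4976


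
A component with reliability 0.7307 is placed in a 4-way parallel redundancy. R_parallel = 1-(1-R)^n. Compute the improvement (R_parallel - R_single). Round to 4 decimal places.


R_single = 0.7307, n = 4
1 - R_single = 0.2693
(1 - R_single)^n = 0.2693^4 = 0.0053
R_parallel = 1 - 0.0053 = 0.9947
Improvement = 0.9947 - 0.7307
Improvement = 0.264

0.264


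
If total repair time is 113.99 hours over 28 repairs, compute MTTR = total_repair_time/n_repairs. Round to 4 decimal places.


total_repair_time = 113.99
n_repairs = 28
MTTR = 113.99 / 28
MTTR = 4.0711

4.0711


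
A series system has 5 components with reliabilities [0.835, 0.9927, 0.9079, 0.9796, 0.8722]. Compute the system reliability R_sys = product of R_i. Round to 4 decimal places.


Components: [0.835, 0.9927, 0.9079, 0.9796, 0.8722]
After component 1 (R=0.835): product = 0.835
After component 2 (R=0.9927): product = 0.8289
After component 3 (R=0.9079): product = 0.7526
After component 4 (R=0.9796): product = 0.7372
After component 5 (R=0.8722): product = 0.643
R_sys = 0.643

0.643


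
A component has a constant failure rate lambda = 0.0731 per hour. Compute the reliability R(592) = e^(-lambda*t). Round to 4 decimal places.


lambda = 0.0731
t = 592
lambda * t = 43.2752
R(t) = e^(-43.2752)
R(t) = 0.0

0.0


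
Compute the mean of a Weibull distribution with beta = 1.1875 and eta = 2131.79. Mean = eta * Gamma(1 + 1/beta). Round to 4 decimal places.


beta = 1.1875, eta = 2131.79
1/beta = 0.8421
1 + 1/beta = 1.8421
Gamma(1.8421) = 0.9432
Mean = 2131.79 * 0.9432
Mean = 2010.7838

2010.7838


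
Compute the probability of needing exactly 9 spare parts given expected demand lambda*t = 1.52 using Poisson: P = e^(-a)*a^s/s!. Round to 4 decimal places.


a = 1.52, s = 9
e^(-a) = e^(-1.52) = 0.2187
a^s = 1.52^9 = 43.3104
s! = 362880
P = 0.2187 * 43.3104 / 362880
P = 0.0

0.0


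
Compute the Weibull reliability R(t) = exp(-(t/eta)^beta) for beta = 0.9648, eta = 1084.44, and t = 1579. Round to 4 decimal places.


beta = 0.9648, eta = 1084.44, t = 1579
t/eta = 1579 / 1084.44 = 1.4561
(t/eta)^beta = 1.4561^0.9648 = 1.4369
R(t) = exp(-1.4369)
R(t) = 0.2377

0.2377


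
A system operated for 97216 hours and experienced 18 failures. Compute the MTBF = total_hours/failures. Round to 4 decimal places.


total_hours = 97216
failures = 18
MTBF = 97216 / 18
MTBF = 5400.8889

5400.8889


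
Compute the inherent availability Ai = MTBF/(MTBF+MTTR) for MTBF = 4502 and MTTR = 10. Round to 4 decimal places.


MTBF = 4502
MTTR = 10
MTBF + MTTR = 4512
Ai = 4502 / 4512
Ai = 0.9978

0.9978


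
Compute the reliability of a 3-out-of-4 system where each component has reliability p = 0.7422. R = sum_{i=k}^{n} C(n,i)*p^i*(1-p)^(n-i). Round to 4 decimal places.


k = 3, n = 4, p = 0.7422
i=3: C(4,3)=4 * 0.7422^3 * 0.2578^1 = 0.4216
i=4: C(4,4)=1 * 0.7422^4 * 0.2578^0 = 0.3034
R = sum of terms = 0.7251

0.7251


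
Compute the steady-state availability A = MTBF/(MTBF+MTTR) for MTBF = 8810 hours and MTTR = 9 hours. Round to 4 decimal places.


MTBF = 8810
MTTR = 9
MTBF + MTTR = 8819
A = 8810 / 8819
A = 0.999

0.999


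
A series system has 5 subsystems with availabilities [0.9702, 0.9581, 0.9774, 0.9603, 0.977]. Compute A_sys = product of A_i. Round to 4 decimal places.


Subsystems: [0.9702, 0.9581, 0.9774, 0.9603, 0.977]
After subsystem 1 (A=0.9702): product = 0.9702
After subsystem 2 (A=0.9581): product = 0.9295
After subsystem 3 (A=0.9774): product = 0.9085
After subsystem 4 (A=0.9603): product = 0.8725
After subsystem 5 (A=0.977): product = 0.8524
A_sys = 0.8524

0.8524


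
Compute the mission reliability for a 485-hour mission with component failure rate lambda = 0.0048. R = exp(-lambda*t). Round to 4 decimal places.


lambda = 0.0048
mission_time = 485
lambda * t = 0.0048 * 485 = 2.328
R = exp(-2.328)
R = 0.0975

0.0975


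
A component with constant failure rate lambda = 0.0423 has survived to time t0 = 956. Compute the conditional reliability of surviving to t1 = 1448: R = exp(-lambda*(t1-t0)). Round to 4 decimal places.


lambda = 0.0423
t0 = 956, t1 = 1448
t1 - t0 = 492
lambda * (t1-t0) = 0.0423 * 492 = 20.8116
R = exp(-20.8116)
R = 0.0

0.0


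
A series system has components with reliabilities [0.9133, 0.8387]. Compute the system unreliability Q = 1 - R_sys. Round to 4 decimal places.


Components: [0.9133, 0.8387]
After component 1: product = 0.9133
After component 2: product = 0.766
R_sys = 0.766
Q = 1 - 0.766 = 0.234

0.234


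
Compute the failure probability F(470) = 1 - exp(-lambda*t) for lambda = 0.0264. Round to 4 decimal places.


lambda = 0.0264, t = 470
lambda * t = 12.408
exp(-12.408) = 0.0
F(t) = 1 - 0.0
F(t) = 1.0

1.0


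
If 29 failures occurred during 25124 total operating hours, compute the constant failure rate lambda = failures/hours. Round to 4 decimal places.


failures = 29
total_hours = 25124
lambda = 29 / 25124
lambda = 0.0012

0.0012


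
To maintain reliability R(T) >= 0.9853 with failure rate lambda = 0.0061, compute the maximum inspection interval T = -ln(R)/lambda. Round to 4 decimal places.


R_target = 0.9853
lambda = 0.0061
-ln(0.9853) = 0.0148
T = 0.0148 / 0.0061
T = 2.4277

2.4277


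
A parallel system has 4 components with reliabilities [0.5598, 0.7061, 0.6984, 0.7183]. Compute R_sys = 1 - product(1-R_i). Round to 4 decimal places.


Components: [0.5598, 0.7061, 0.6984, 0.7183]
(1 - 0.5598) = 0.4402, running product = 0.4402
(1 - 0.7061) = 0.2939, running product = 0.1294
(1 - 0.6984) = 0.3016, running product = 0.039
(1 - 0.7183) = 0.2817, running product = 0.011
Product of (1-R_i) = 0.011
R_sys = 1 - 0.011 = 0.989

0.989


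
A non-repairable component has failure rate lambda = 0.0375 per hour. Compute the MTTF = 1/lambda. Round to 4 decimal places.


lambda = 0.0375
MTTF = 1 / 0.0375
MTTF = 26.6667

26.6667


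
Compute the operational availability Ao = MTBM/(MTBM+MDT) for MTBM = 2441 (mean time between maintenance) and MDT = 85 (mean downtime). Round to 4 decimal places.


MTBM = 2441
MDT = 85
MTBM + MDT = 2526
Ao = 2441 / 2526
Ao = 0.9663

0.9663


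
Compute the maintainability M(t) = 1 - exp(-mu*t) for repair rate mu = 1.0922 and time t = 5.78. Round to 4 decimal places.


mu = 1.0922, t = 5.78
mu * t = 1.0922 * 5.78 = 6.3129
exp(-6.3129) = 0.0018
M(t) = 1 - 0.0018
M(t) = 0.9982

0.9982


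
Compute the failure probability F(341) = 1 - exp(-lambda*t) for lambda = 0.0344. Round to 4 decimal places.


lambda = 0.0344, t = 341
lambda * t = 11.7304
exp(-11.7304) = 0.0
F(t) = 1 - 0.0
F(t) = 1.0

1.0


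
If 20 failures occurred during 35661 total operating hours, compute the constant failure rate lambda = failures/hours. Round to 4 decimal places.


failures = 20
total_hours = 35661
lambda = 20 / 35661
lambda = 0.0006

0.0006


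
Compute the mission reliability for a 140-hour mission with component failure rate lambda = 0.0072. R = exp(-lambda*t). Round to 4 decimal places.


lambda = 0.0072
mission_time = 140
lambda * t = 0.0072 * 140 = 1.008
R = exp(-1.008)
R = 0.3649

0.3649


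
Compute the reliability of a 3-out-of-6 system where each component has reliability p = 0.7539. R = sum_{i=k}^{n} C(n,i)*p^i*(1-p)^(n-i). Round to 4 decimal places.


k = 3, n = 6, p = 0.7539
i=3: C(6,3)=20 * 0.7539^3 * 0.2461^3 = 0.1277
i=4: C(6,4)=15 * 0.7539^4 * 0.2461^2 = 0.2935
i=5: C(6,5)=6 * 0.7539^5 * 0.2461^1 = 0.3596
i=6: C(6,6)=1 * 0.7539^6 * 0.2461^0 = 0.1836
R = sum of terms = 0.9644

0.9644


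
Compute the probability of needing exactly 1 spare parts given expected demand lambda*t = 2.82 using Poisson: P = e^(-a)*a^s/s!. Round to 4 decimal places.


a = 2.82, s = 1
e^(-a) = e^(-2.82) = 0.0596
a^s = 2.82^1 = 2.82
s! = 1
P = 0.0596 * 2.82 / 1
P = 0.1681

0.1681


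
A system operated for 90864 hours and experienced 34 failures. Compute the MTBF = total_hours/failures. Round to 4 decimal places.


total_hours = 90864
failures = 34
MTBF = 90864 / 34
MTBF = 2672.4706

2672.4706


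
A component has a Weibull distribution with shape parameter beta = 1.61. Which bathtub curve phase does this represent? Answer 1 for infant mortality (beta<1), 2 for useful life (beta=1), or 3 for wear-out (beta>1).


beta = 1.61
Compare beta to 1:
beta < 1 => infant mortality (phase 1)
beta = 1 => useful life (phase 2)
beta > 1 => wear-out (phase 3)
Since beta = 1.61, this is wear-out (increasing failure rate)
Phase = 3

3


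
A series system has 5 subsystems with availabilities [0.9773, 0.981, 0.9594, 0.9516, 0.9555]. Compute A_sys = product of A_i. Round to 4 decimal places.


Subsystems: [0.9773, 0.981, 0.9594, 0.9516, 0.9555]
After subsystem 1 (A=0.9773): product = 0.9773
After subsystem 2 (A=0.981): product = 0.9587
After subsystem 3 (A=0.9594): product = 0.9198
After subsystem 4 (A=0.9516): product = 0.8753
After subsystem 5 (A=0.9555): product = 0.8363
A_sys = 0.8363

0.8363


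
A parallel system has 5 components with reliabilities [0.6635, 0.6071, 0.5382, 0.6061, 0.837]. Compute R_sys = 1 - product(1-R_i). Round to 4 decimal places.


Components: [0.6635, 0.6071, 0.5382, 0.6061, 0.837]
(1 - 0.6635) = 0.3365, running product = 0.3365
(1 - 0.6071) = 0.3929, running product = 0.1322
(1 - 0.5382) = 0.4618, running product = 0.0611
(1 - 0.6061) = 0.3939, running product = 0.024
(1 - 0.837) = 0.163, running product = 0.0039
Product of (1-R_i) = 0.0039
R_sys = 1 - 0.0039 = 0.9961

0.9961


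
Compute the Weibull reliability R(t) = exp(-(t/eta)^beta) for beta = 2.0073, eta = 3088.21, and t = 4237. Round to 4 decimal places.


beta = 2.0073, eta = 3088.21, t = 4237
t/eta = 4237 / 3088.21 = 1.372
(t/eta)^beta = 1.372^2.0073 = 1.8867
R(t) = exp(-1.8867)
R(t) = 0.1516

0.1516


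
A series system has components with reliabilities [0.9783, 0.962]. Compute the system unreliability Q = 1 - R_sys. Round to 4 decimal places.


Components: [0.9783, 0.962]
After component 1: product = 0.9783
After component 2: product = 0.9411
R_sys = 0.9411
Q = 1 - 0.9411 = 0.0589

0.0589


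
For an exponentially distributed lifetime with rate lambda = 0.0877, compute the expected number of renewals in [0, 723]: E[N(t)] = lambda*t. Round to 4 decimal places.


lambda = 0.0877
t = 723
E[N(t)] = lambda * t
E[N(t)] = 0.0877 * 723
E[N(t)] = 63.4071

63.4071


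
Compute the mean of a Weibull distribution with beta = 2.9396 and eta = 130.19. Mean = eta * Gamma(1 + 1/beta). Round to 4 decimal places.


beta = 2.9396, eta = 130.19
1/beta = 0.3402
1 + 1/beta = 1.3402
Gamma(1.3402) = 0.8922
Mean = 130.19 * 0.8922
Mean = 116.1549

116.1549


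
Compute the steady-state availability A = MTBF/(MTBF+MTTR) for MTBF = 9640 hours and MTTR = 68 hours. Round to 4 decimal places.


MTBF = 9640
MTTR = 68
MTBF + MTTR = 9708
A = 9640 / 9708
A = 0.993

0.993


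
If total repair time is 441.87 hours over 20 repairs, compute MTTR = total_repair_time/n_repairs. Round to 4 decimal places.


total_repair_time = 441.87
n_repairs = 20
MTTR = 441.87 / 20
MTTR = 22.0935

22.0935


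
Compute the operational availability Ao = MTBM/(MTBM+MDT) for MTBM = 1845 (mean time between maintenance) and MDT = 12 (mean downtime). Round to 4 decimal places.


MTBM = 1845
MDT = 12
MTBM + MDT = 1857
Ao = 1845 / 1857
Ao = 0.9935

0.9935


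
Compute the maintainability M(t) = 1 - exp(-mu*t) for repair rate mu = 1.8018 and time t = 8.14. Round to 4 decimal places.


mu = 1.8018, t = 8.14
mu * t = 1.8018 * 8.14 = 14.6667
exp(-14.6667) = 0.0
M(t) = 1 - 0.0
M(t) = 1.0

1.0


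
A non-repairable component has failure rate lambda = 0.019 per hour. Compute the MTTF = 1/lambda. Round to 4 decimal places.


lambda = 0.019
MTTF = 1 / 0.019
MTTF = 52.6316

52.6316


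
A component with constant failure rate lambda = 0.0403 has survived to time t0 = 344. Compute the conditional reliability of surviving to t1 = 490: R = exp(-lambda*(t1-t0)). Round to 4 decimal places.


lambda = 0.0403
t0 = 344, t1 = 490
t1 - t0 = 146
lambda * (t1-t0) = 0.0403 * 146 = 5.8838
R = exp(-5.8838)
R = 0.0028

0.0028


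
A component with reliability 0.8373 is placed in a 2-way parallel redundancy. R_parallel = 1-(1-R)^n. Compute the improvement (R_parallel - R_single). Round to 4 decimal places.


R_single = 0.8373, n = 2
1 - R_single = 0.1627
(1 - R_single)^n = 0.1627^2 = 0.0265
R_parallel = 1 - 0.0265 = 0.9735
Improvement = 0.9735 - 0.8373
Improvement = 0.1362

0.1362


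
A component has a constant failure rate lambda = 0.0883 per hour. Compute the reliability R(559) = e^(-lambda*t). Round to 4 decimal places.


lambda = 0.0883
t = 559
lambda * t = 49.3597
R(t) = e^(-49.3597)
R(t) = 0.0

0.0


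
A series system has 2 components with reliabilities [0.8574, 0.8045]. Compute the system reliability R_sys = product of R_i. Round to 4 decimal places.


Components: [0.8574, 0.8045]
After component 1 (R=0.8574): product = 0.8574
After component 2 (R=0.8045): product = 0.6898
R_sys = 0.6898

0.6898


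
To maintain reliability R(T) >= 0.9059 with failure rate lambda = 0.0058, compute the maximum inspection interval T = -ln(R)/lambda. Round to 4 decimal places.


R_target = 0.9059
lambda = 0.0058
-ln(0.9059) = 0.0988
T = 0.0988 / 0.0058
T = 17.039

17.039


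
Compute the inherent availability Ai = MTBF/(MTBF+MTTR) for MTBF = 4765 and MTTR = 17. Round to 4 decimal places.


MTBF = 4765
MTTR = 17
MTBF + MTTR = 4782
Ai = 4765 / 4782
Ai = 0.9964

0.9964


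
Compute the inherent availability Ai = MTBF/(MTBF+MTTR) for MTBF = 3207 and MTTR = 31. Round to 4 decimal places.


MTBF = 3207
MTTR = 31
MTBF + MTTR = 3238
Ai = 3207 / 3238
Ai = 0.9904

0.9904


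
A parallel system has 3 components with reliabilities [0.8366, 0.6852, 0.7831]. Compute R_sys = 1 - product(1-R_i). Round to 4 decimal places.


Components: [0.8366, 0.6852, 0.7831]
(1 - 0.8366) = 0.1634, running product = 0.1634
(1 - 0.6852) = 0.3148, running product = 0.0514
(1 - 0.7831) = 0.2169, running product = 0.0112
Product of (1-R_i) = 0.0112
R_sys = 1 - 0.0112 = 0.9888

0.9888


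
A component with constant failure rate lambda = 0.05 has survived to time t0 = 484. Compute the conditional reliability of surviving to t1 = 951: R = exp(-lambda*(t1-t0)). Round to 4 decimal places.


lambda = 0.05
t0 = 484, t1 = 951
t1 - t0 = 467
lambda * (t1-t0) = 0.05 * 467 = 23.35
R = exp(-23.35)
R = 0.0

0.0


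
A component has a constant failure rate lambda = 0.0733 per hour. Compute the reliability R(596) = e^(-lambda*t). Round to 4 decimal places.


lambda = 0.0733
t = 596
lambda * t = 43.6868
R(t) = e^(-43.6868)
R(t) = 0.0

0.0


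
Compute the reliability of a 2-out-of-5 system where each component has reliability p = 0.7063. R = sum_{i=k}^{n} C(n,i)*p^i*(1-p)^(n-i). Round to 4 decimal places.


k = 2, n = 5, p = 0.7063
i=2: C(5,2)=10 * 0.7063^2 * 0.2937^3 = 0.1264
i=3: C(5,3)=10 * 0.7063^3 * 0.2937^2 = 0.3039
i=4: C(5,4)=5 * 0.7063^4 * 0.2937^1 = 0.3655
i=5: C(5,5)=1 * 0.7063^5 * 0.2937^0 = 0.1758
R = sum of terms = 0.9715

0.9715


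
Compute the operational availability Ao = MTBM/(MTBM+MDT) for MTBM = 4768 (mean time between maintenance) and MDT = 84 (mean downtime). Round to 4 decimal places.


MTBM = 4768
MDT = 84
MTBM + MDT = 4852
Ao = 4768 / 4852
Ao = 0.9827

0.9827


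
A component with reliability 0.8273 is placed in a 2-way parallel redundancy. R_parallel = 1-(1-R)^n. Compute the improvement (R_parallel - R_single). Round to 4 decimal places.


R_single = 0.8273, n = 2
1 - R_single = 0.1727
(1 - R_single)^n = 0.1727^2 = 0.0298
R_parallel = 1 - 0.0298 = 0.9702
Improvement = 0.9702 - 0.8273
Improvement = 0.1429

0.1429


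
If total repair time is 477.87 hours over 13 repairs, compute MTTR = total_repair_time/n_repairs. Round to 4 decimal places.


total_repair_time = 477.87
n_repairs = 13
MTTR = 477.87 / 13
MTTR = 36.7592

36.7592


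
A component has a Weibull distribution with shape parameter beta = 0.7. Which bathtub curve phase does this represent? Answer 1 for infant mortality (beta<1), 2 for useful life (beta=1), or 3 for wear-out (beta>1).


beta = 0.7
Compare beta to 1:
beta < 1 => infant mortality (phase 1)
beta = 1 => useful life (phase 2)
beta > 1 => wear-out (phase 3)
Since beta = 0.7, this is infant mortality (decreasing failure rate)
Phase = 1

1


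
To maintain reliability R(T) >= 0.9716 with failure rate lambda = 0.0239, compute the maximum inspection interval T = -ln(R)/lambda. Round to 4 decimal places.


R_target = 0.9716
lambda = 0.0239
-ln(0.9716) = 0.0288
T = 0.0288 / 0.0239
T = 1.2055

1.2055


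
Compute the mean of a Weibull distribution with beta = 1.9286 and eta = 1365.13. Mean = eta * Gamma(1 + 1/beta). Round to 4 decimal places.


beta = 1.9286, eta = 1365.13
1/beta = 0.5185
1 + 1/beta = 1.5185
Gamma(1.5185) = 0.887
Mean = 1365.13 * 0.887
Mean = 1210.8253

1210.8253


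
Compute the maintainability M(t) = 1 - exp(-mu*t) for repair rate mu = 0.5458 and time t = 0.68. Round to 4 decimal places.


mu = 0.5458, t = 0.68
mu * t = 0.5458 * 0.68 = 0.3711
exp(-0.3711) = 0.6899
M(t) = 1 - 0.6899
M(t) = 0.3101

0.3101


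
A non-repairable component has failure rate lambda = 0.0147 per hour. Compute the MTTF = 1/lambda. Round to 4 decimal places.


lambda = 0.0147
MTTF = 1 / 0.0147
MTTF = 68.0272

68.0272


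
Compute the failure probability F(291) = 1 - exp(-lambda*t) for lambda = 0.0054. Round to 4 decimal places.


lambda = 0.0054, t = 291
lambda * t = 1.5714
exp(-1.5714) = 0.2078
F(t) = 1 - 0.2078
F(t) = 0.7922

0.7922


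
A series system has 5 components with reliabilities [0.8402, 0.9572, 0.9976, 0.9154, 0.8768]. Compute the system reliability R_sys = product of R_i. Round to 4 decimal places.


Components: [0.8402, 0.9572, 0.9976, 0.9154, 0.8768]
After component 1 (R=0.8402): product = 0.8402
After component 2 (R=0.9572): product = 0.8042
After component 3 (R=0.9976): product = 0.8023
After component 4 (R=0.9154): product = 0.7344
After component 5 (R=0.8768): product = 0.644
R_sys = 0.644

0.644


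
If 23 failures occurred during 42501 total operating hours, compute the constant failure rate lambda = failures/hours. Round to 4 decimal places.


failures = 23
total_hours = 42501
lambda = 23 / 42501
lambda = 0.0005

0.0005


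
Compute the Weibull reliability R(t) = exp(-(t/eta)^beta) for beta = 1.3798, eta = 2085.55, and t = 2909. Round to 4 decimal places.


beta = 1.3798, eta = 2085.55, t = 2909
t/eta = 2909 / 2085.55 = 1.3948
(t/eta)^beta = 1.3948^1.3798 = 1.5828
R(t) = exp(-1.5828)
R(t) = 0.2054

0.2054


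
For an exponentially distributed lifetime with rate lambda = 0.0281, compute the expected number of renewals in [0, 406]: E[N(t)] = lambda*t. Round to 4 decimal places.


lambda = 0.0281
t = 406
E[N(t)] = lambda * t
E[N(t)] = 0.0281 * 406
E[N(t)] = 11.4086

11.4086


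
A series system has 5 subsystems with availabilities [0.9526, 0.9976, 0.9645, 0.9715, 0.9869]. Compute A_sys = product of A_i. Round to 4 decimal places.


Subsystems: [0.9526, 0.9976, 0.9645, 0.9715, 0.9869]
After subsystem 1 (A=0.9526): product = 0.9526
After subsystem 2 (A=0.9976): product = 0.9503
After subsystem 3 (A=0.9645): product = 0.9166
After subsystem 4 (A=0.9715): product = 0.8905
After subsystem 5 (A=0.9869): product = 0.8788
A_sys = 0.8788

0.8788


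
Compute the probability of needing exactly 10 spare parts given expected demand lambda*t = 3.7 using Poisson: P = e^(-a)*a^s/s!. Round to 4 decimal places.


a = 3.7, s = 10
e^(-a) = e^(-3.7) = 0.0247
a^s = 3.7^10 = 480858.4372
s! = 3628800
P = 0.0247 * 480858.4372 / 3628800
P = 0.0033

0.0033


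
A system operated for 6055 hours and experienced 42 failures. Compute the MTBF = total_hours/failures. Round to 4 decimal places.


total_hours = 6055
failures = 42
MTBF = 6055 / 42
MTBF = 144.1667

144.1667


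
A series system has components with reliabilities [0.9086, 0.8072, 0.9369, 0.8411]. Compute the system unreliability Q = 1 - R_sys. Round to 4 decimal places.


Components: [0.9086, 0.8072, 0.9369, 0.8411]
After component 1: product = 0.9086
After component 2: product = 0.7334
After component 3: product = 0.6871
After component 4: product = 0.578
R_sys = 0.578
Q = 1 - 0.578 = 0.422

0.422


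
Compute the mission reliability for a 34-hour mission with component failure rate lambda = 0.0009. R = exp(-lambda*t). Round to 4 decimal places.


lambda = 0.0009
mission_time = 34
lambda * t = 0.0009 * 34 = 0.0306
R = exp(-0.0306)
R = 0.9699

0.9699


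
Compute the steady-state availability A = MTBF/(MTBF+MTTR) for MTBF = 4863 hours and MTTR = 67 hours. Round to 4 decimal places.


MTBF = 4863
MTTR = 67
MTBF + MTTR = 4930
A = 4863 / 4930
A = 0.9864

0.9864


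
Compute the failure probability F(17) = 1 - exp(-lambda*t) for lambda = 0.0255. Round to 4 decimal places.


lambda = 0.0255, t = 17
lambda * t = 0.4335
exp(-0.4335) = 0.6482
F(t) = 1 - 0.6482
F(t) = 0.3518

0.3518


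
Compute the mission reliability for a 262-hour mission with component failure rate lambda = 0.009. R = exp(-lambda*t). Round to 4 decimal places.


lambda = 0.009
mission_time = 262
lambda * t = 0.009 * 262 = 2.358
R = exp(-2.358)
R = 0.0946

0.0946


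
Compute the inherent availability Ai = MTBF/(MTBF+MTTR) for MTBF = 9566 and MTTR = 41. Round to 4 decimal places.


MTBF = 9566
MTTR = 41
MTBF + MTTR = 9607
Ai = 9566 / 9607
Ai = 0.9957

0.9957


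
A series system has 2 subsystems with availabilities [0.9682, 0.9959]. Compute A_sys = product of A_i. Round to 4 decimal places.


Subsystems: [0.9682, 0.9959]
After subsystem 1 (A=0.9682): product = 0.9682
After subsystem 2 (A=0.9959): product = 0.9642
A_sys = 0.9642

0.9642


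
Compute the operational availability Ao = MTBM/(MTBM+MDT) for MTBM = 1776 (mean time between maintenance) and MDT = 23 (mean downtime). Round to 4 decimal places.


MTBM = 1776
MDT = 23
MTBM + MDT = 1799
Ao = 1776 / 1799
Ao = 0.9872

0.9872


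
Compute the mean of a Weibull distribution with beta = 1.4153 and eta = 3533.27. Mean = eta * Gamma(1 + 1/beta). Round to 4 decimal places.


beta = 1.4153, eta = 3533.27
1/beta = 0.7066
1 + 1/beta = 1.7066
Gamma(1.7066) = 0.9099
Mean = 3533.27 * 0.9099
Mean = 3214.9187

3214.9187


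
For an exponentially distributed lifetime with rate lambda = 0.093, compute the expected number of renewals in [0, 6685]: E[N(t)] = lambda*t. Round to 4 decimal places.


lambda = 0.093
t = 6685
E[N(t)] = lambda * t
E[N(t)] = 0.093 * 6685
E[N(t)] = 621.705

621.705


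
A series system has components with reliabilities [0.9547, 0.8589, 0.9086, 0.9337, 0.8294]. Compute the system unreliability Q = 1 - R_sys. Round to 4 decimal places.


Components: [0.9547, 0.8589, 0.9086, 0.9337, 0.8294]
After component 1: product = 0.9547
After component 2: product = 0.82
After component 3: product = 0.745
After component 4: product = 0.6956
After component 5: product = 0.577
R_sys = 0.577
Q = 1 - 0.577 = 0.423

0.423


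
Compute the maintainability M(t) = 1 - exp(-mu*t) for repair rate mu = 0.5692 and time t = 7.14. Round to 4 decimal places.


mu = 0.5692, t = 7.14
mu * t = 0.5692 * 7.14 = 4.0641
exp(-4.0641) = 0.0172
M(t) = 1 - 0.0172
M(t) = 0.9828

0.9828


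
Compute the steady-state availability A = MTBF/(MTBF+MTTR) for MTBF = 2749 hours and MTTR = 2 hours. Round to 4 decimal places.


MTBF = 2749
MTTR = 2
MTBF + MTTR = 2751
A = 2749 / 2751
A = 0.9993

0.9993


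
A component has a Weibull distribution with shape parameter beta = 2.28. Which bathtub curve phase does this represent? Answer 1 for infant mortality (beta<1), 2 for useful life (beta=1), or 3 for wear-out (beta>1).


beta = 2.28
Compare beta to 1:
beta < 1 => infant mortality (phase 1)
beta = 1 => useful life (phase 2)
beta > 1 => wear-out (phase 3)
Since beta = 2.28, this is wear-out (increasing failure rate)
Phase = 3

3
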